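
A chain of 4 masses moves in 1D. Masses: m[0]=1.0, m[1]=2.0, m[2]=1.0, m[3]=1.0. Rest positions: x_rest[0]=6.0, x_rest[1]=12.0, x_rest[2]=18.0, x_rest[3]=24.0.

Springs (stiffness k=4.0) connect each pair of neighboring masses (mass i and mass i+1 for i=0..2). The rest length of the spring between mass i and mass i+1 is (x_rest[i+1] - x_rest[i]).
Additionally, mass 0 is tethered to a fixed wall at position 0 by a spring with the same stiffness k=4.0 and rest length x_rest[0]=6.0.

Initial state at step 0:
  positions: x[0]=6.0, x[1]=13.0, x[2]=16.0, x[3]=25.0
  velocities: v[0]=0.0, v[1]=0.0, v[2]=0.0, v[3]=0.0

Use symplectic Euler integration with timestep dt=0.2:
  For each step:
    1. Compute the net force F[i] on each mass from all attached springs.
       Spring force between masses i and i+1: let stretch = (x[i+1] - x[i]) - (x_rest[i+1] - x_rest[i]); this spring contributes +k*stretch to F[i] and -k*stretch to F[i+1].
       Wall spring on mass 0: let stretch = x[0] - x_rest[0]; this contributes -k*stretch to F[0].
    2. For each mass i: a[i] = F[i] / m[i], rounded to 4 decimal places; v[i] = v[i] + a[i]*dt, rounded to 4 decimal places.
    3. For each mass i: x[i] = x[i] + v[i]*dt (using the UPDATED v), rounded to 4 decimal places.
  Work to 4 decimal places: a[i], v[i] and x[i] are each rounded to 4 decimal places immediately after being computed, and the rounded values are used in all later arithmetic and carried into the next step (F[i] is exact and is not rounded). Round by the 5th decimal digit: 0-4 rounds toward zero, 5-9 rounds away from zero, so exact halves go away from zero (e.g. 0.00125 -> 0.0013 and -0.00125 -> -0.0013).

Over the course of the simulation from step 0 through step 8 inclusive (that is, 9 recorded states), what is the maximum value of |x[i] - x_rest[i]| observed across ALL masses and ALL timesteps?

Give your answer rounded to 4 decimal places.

Step 0: x=[6.0000 13.0000 16.0000 25.0000] v=[0.0000 0.0000 0.0000 0.0000]
Step 1: x=[6.1600 12.6800 16.9600 24.5200] v=[0.8000 -1.6000 4.8000 -2.4000]
Step 2: x=[6.3776 12.1808 18.4448 23.7904] v=[1.0880 -2.4960 7.4240 -3.6480]
Step 3: x=[6.5033 11.7185 19.7827 23.1655] v=[0.6285 -2.3117 6.6893 -3.1245]
Step 4: x=[6.4229 11.4841 20.3715 22.9594] v=[-0.4020 -1.1721 2.9442 -1.0307]
Step 5: x=[6.1246 11.5558 19.9524 23.2992] v=[-1.4914 0.3584 -2.0954 1.6990]
Step 6: x=[5.7154 11.8647 18.7254 24.0635] v=[-2.0461 1.5446 -6.1352 3.8216]
Step 7: x=[5.3756 12.2305 17.2547 24.9337] v=[-1.6990 1.8292 -7.3533 4.3511]
Step 8: x=[5.2725 12.4499 16.2088 25.5353] v=[-0.5156 1.0969 -5.2295 3.0079]
Max displacement = 2.3715

Answer: 2.3715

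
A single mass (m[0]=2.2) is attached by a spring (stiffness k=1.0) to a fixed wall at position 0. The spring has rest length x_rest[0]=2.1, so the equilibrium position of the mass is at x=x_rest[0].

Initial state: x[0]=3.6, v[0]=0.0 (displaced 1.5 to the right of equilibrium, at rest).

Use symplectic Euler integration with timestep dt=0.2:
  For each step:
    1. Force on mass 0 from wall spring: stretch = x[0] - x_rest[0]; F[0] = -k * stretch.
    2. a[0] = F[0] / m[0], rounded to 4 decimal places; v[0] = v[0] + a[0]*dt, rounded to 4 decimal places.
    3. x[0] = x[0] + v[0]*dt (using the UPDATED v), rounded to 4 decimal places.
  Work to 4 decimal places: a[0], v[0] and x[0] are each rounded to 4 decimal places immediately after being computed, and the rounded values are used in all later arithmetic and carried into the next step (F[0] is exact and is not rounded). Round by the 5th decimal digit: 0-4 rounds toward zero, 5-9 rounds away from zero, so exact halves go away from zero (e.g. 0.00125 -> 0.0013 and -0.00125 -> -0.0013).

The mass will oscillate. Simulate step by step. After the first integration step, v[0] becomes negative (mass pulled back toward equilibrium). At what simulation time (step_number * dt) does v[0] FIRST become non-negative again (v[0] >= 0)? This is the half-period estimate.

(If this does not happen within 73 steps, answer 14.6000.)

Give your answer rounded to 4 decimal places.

Step 0: x=[3.6000] v=[0.0000]
Step 1: x=[3.5727] v=[-0.1364]
Step 2: x=[3.5186] v=[-0.2703]
Step 3: x=[3.4387] v=[-0.3993]
Step 4: x=[3.3345] v=[-0.5210]
Step 5: x=[3.2079] v=[-0.6332]
Step 6: x=[3.0611] v=[-0.7339]
Step 7: x=[2.8968] v=[-0.8213]
Step 8: x=[2.7181] v=[-0.8937]
Step 9: x=[2.5281] v=[-0.9499]
Step 10: x=[2.3303] v=[-0.9888]
Step 11: x=[2.1284] v=[-1.0097]
Step 12: x=[1.9259] v=[-1.0123]
Step 13: x=[1.7266] v=[-0.9965]
Step 14: x=[1.5341] v=[-0.9626]
Step 15: x=[1.3519] v=[-0.9112]
Step 16: x=[1.1833] v=[-0.8432]
Step 17: x=[1.0313] v=[-0.7599]
Step 18: x=[0.8988] v=[-0.6627]
Step 19: x=[0.7881] v=[-0.5535]
Step 20: x=[0.7013] v=[-0.4342]
Step 21: x=[0.6399] v=[-0.3070]
Step 22: x=[0.6050] v=[-0.1743]
Step 23: x=[0.5973] v=[-0.0384]
Step 24: x=[0.6169] v=[0.0982]
First v>=0 after going negative at step 24, time=4.8000

Answer: 4.8000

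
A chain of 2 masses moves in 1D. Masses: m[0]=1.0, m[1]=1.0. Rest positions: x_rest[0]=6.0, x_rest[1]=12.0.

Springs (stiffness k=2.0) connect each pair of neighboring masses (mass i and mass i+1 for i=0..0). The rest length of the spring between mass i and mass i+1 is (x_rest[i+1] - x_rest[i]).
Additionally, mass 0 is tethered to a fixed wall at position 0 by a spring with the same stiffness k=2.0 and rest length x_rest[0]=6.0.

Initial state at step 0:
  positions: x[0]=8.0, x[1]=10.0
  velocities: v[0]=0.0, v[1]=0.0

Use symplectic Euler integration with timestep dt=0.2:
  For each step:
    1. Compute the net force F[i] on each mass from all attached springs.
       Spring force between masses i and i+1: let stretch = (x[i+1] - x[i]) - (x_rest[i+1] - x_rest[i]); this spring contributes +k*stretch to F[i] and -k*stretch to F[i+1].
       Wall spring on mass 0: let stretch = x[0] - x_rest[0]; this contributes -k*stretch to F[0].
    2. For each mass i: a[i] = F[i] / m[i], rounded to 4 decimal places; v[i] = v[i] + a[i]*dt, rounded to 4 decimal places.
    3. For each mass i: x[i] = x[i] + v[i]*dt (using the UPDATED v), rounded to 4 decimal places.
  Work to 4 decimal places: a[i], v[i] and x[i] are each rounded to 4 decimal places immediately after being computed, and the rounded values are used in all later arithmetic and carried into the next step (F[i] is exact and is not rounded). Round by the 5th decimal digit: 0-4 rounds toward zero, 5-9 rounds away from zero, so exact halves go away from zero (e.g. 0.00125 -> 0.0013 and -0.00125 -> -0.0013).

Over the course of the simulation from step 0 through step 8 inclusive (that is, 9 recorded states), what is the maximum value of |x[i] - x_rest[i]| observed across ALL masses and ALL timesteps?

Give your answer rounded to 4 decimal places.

Answer: 2.5258

Derivation:
Step 0: x=[8.0000 10.0000] v=[0.0000 0.0000]
Step 1: x=[7.5200 10.3200] v=[-2.4000 1.6000]
Step 2: x=[6.6624 10.8960] v=[-4.2880 2.8800]
Step 3: x=[5.6105 11.6133] v=[-5.2595 3.5866]
Step 4: x=[4.5900 12.3304] v=[-5.1026 3.5855]
Step 5: x=[3.8215 12.9083] v=[-3.8424 2.8893]
Step 6: x=[3.4742 13.2392] v=[-1.7363 1.6546]
Step 7: x=[3.6302 13.2689] v=[0.7800 0.1486]
Step 8: x=[4.2669 13.0075] v=[3.1834 -1.3069]
Max displacement = 2.5258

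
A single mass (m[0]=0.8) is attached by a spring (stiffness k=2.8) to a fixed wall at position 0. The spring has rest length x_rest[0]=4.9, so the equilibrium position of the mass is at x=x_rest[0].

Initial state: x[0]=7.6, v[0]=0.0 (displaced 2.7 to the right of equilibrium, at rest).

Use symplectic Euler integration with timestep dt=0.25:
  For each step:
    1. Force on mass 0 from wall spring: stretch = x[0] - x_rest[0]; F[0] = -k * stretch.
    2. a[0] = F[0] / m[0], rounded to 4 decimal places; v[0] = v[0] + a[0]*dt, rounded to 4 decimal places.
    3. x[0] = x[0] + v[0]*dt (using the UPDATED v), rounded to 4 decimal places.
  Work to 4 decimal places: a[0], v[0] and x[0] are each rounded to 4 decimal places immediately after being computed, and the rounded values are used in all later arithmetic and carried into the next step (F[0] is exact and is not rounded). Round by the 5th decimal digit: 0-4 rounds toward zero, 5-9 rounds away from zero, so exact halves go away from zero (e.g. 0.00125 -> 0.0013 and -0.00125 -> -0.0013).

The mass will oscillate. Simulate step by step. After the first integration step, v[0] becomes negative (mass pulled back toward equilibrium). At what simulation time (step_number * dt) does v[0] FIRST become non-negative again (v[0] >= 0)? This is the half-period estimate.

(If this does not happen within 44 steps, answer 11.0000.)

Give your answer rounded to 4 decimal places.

Answer: 1.7500

Derivation:
Step 0: x=[7.6000] v=[0.0000]
Step 1: x=[7.0094] v=[-2.3625]
Step 2: x=[5.9574] v=[-4.2082]
Step 3: x=[4.6741] v=[-5.1334]
Step 4: x=[3.4402] v=[-4.9357]
Step 5: x=[2.5256] v=[-3.6584]
Step 6: x=[2.1304] v=[-1.5808]
Step 7: x=[2.3411] v=[0.8426]
First v>=0 after going negative at step 7, time=1.7500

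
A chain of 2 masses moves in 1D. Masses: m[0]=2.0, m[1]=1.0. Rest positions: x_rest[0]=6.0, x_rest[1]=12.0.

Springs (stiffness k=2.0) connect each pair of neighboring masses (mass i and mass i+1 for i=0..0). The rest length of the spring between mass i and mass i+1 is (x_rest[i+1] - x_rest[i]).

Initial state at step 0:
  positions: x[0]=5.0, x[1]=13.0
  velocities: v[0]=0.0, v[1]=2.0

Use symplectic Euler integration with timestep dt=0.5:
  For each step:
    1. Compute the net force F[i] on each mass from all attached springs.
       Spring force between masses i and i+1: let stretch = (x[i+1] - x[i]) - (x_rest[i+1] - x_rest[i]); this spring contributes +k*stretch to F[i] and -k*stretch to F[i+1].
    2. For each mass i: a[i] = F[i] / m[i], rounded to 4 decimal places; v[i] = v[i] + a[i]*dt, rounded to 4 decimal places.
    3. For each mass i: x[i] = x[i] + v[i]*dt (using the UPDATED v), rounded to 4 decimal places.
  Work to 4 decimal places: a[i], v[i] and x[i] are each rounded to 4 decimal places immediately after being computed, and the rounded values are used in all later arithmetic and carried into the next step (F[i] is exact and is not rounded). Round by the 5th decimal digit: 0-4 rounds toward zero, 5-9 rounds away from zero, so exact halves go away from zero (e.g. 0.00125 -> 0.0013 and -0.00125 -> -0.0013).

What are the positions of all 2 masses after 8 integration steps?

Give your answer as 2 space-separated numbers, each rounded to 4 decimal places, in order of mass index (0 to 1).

Step 0: x=[5.0000 13.0000] v=[0.0000 2.0000]
Step 1: x=[5.5000 13.0000] v=[1.0000 0.0000]
Step 2: x=[6.3750 12.2500] v=[1.7500 -1.5000]
Step 3: x=[7.2188 11.5625] v=[1.6875 -1.3750]
Step 4: x=[7.6485 11.7032] v=[0.8594 0.2813]
Step 5: x=[7.5919 12.8165] v=[-0.1133 2.2266]
Step 6: x=[7.3414 14.3175] v=[-0.5010 3.0020]
Step 7: x=[7.3349 15.3305] v=[-0.0130 2.0259]
Step 8: x=[7.8273 15.3457] v=[0.9848 0.0303]

Answer: 7.8273 15.3457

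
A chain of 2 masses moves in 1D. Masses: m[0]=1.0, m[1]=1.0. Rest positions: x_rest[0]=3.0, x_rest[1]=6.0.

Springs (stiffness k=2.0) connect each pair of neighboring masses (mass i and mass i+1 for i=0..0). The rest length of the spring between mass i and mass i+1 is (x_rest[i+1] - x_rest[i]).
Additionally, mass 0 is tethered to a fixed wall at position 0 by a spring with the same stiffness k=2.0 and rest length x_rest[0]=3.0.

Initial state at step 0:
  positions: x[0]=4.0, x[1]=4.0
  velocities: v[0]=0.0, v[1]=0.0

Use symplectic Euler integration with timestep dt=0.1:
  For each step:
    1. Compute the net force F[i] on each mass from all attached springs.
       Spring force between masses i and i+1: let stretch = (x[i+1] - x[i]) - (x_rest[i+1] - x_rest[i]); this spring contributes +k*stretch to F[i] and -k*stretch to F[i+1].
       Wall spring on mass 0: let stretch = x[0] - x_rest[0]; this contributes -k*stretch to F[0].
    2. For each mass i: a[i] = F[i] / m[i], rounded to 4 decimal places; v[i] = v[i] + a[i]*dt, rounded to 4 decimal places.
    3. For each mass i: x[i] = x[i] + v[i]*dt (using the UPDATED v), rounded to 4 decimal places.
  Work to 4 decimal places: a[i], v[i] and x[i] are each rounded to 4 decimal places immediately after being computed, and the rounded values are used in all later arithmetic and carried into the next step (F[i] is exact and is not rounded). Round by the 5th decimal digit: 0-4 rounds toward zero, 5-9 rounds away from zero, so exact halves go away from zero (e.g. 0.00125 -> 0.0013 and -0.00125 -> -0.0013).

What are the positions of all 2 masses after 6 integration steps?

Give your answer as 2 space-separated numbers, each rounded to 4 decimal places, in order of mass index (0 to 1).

Step 0: x=[4.0000 4.0000] v=[0.0000 0.0000]
Step 1: x=[3.9200 4.0600] v=[-0.8000 0.6000]
Step 2: x=[3.7644 4.1772] v=[-1.5560 1.1720]
Step 3: x=[3.5418 4.3461] v=[-2.2263 1.6894]
Step 4: x=[3.2644 4.5590] v=[-2.7738 2.1285]
Step 5: x=[2.9476 4.8060] v=[-3.1678 2.4696]
Step 6: x=[2.6090 5.0758] v=[-3.3856 2.6979]

Answer: 2.6090 5.0758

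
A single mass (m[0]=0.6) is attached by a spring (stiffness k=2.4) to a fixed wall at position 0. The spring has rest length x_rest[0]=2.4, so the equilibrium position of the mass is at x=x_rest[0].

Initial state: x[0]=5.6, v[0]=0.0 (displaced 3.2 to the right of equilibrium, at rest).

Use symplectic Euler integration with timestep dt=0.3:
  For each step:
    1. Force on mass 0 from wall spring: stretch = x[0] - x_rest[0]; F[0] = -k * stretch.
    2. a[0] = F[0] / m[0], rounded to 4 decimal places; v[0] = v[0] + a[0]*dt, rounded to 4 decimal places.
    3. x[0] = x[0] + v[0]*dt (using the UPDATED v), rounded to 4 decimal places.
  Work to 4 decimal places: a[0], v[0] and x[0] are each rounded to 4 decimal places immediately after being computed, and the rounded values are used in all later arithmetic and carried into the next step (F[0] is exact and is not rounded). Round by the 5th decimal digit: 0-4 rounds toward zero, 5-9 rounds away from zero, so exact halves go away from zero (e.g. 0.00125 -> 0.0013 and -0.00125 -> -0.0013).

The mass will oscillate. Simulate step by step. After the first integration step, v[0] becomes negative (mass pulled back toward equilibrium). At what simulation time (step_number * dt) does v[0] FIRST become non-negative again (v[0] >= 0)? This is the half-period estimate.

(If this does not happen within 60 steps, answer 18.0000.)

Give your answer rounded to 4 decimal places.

Answer: 1.8000

Derivation:
Step 0: x=[5.6000] v=[0.0000]
Step 1: x=[4.4480] v=[-3.8400]
Step 2: x=[2.5587] v=[-6.2976]
Step 3: x=[0.6123] v=[-6.4880]
Step 4: x=[-0.6905] v=[-4.3428]
Step 5: x=[-0.8808] v=[-0.6342]
Step 6: x=[0.1100] v=[3.3028]
First v>=0 after going negative at step 6, time=1.8000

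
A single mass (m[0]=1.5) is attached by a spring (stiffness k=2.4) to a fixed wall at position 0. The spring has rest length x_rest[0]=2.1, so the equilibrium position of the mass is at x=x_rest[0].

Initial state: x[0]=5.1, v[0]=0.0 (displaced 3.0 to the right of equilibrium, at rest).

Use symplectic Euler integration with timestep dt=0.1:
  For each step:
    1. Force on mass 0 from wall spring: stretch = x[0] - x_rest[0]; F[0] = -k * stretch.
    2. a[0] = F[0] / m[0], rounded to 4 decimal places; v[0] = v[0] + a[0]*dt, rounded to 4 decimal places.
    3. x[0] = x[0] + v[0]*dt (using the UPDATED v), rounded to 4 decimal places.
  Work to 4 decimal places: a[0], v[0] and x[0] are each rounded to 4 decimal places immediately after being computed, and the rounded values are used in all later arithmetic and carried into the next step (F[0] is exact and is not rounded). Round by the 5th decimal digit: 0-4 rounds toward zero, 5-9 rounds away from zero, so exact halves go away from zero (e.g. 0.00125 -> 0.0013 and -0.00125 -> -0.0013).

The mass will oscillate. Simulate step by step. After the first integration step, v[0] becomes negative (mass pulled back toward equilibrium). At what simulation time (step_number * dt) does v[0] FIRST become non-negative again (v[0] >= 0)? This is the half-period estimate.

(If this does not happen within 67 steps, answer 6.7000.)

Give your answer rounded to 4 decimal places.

Answer: 2.5000

Derivation:
Step 0: x=[5.1000] v=[0.0000]
Step 1: x=[5.0520] v=[-0.4800]
Step 2: x=[4.9568] v=[-0.9523]
Step 3: x=[4.8159] v=[-1.4094]
Step 4: x=[4.6315] v=[-1.8439]
Step 5: x=[4.4066] v=[-2.2489]
Step 6: x=[4.1448] v=[-2.6180]
Step 7: x=[3.8503] v=[-2.9452]
Step 8: x=[3.5278] v=[-3.2253]
Step 9: x=[3.1824] v=[-3.4538]
Step 10: x=[2.8197] v=[-3.6270]
Step 11: x=[2.4455] v=[-3.7422]
Step 12: x=[2.0658] v=[-3.7975]
Step 13: x=[1.6866] v=[-3.7920]
Step 14: x=[1.3140] v=[-3.7259]
Step 15: x=[0.9540] v=[-3.6001]
Step 16: x=[0.6123] v=[-3.4167]
Step 17: x=[0.2944] v=[-3.1787]
Step 18: x=[0.0054] v=[-2.8898]
Step 19: x=[-0.2501] v=[-2.5547]
Step 20: x=[-0.4680] v=[-2.1787]
Step 21: x=[-0.6448] v=[-1.7678]
Step 22: x=[-0.7777] v=[-1.3286]
Step 23: x=[-0.8645] v=[-0.8682]
Step 24: x=[-0.9039] v=[-0.3939]
Step 25: x=[-0.8952] v=[0.0867]
First v>=0 after going negative at step 25, time=2.5000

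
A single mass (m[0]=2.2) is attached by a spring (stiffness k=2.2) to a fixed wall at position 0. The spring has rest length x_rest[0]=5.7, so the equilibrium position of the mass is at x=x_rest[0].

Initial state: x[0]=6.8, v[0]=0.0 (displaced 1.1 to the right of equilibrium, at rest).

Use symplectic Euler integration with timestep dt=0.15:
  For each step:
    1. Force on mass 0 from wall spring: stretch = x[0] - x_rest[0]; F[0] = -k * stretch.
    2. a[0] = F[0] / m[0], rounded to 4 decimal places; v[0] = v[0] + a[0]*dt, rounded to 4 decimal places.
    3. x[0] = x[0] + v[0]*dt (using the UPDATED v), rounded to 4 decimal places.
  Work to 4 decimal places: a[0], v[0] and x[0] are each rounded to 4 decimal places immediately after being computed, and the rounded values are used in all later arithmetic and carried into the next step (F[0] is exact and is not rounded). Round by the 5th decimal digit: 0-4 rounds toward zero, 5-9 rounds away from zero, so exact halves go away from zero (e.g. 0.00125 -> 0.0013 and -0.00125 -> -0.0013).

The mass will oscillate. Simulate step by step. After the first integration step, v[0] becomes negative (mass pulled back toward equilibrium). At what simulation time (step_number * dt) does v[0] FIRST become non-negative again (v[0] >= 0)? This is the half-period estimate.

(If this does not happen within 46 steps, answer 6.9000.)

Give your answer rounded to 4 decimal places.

Step 0: x=[6.8000] v=[0.0000]
Step 1: x=[6.7753] v=[-0.1650]
Step 2: x=[6.7264] v=[-0.3263]
Step 3: x=[6.6544] v=[-0.4803]
Step 4: x=[6.5609] v=[-0.6235]
Step 5: x=[6.4480] v=[-0.7526]
Step 6: x=[6.3183] v=[-0.8648]
Step 7: x=[6.1747] v=[-0.9575]
Step 8: x=[6.0204] v=[-1.0287]
Step 9: x=[5.8589] v=[-1.0768]
Step 10: x=[5.6938] v=[-1.1006]
Step 11: x=[5.5288] v=[-1.0997]
Step 12: x=[5.3677] v=[-1.0740]
Step 13: x=[5.2141] v=[-1.0242]
Step 14: x=[5.0714] v=[-0.9513]
Step 15: x=[4.9429] v=[-0.8570]
Step 16: x=[4.8314] v=[-0.7434]
Step 17: x=[4.7394] v=[-0.6131]
Step 18: x=[4.6691] v=[-0.4690]
Step 19: x=[4.6219] v=[-0.3144]
Step 20: x=[4.5990] v=[-0.1527]
Step 21: x=[4.6009] v=[0.0125]
First v>=0 after going negative at step 21, time=3.1500

Answer: 3.1500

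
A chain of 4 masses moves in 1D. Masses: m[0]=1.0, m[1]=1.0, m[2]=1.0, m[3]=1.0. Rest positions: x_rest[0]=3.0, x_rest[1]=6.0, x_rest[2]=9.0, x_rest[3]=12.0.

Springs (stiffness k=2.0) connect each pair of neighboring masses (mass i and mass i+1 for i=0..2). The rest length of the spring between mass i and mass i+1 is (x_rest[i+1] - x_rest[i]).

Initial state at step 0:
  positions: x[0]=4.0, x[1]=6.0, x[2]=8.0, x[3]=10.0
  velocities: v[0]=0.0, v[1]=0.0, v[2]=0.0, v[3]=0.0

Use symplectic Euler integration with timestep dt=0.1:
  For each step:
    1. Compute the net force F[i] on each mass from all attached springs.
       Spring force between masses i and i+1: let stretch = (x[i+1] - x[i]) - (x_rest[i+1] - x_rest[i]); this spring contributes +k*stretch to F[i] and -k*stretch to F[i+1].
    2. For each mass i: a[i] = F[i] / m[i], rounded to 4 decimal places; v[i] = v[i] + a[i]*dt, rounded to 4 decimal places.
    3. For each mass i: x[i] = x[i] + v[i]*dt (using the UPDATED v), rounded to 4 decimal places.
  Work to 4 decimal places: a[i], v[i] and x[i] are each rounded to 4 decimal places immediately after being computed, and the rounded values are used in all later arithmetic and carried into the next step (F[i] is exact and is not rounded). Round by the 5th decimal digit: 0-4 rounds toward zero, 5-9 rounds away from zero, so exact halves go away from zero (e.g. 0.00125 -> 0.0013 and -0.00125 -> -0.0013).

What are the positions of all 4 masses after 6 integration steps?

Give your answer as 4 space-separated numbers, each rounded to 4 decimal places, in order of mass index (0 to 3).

Step 0: x=[4.0000 6.0000 8.0000 10.0000] v=[0.0000 0.0000 0.0000 0.0000]
Step 1: x=[3.9800 6.0000 8.0000 10.0200] v=[-0.2000 0.0000 0.0000 0.2000]
Step 2: x=[3.9404 5.9996 8.0004 10.0596] v=[-0.3960 -0.0040 0.0040 0.3960]
Step 3: x=[3.8820 5.9980 8.0020 10.1180] v=[-0.5842 -0.0157 0.0157 0.5842]
Step 4: x=[3.8059 5.9942 8.0058 10.1941] v=[-0.7610 -0.0381 0.0381 0.7610]
Step 5: x=[3.7136 5.9869 8.0131 10.2864] v=[-0.9233 -0.0734 0.0734 0.9233]
Step 6: x=[3.6067 5.9746 8.0254 10.3933] v=[-1.0686 -0.1228 0.1228 1.0686]

Answer: 3.6067 5.9746 8.0254 10.3933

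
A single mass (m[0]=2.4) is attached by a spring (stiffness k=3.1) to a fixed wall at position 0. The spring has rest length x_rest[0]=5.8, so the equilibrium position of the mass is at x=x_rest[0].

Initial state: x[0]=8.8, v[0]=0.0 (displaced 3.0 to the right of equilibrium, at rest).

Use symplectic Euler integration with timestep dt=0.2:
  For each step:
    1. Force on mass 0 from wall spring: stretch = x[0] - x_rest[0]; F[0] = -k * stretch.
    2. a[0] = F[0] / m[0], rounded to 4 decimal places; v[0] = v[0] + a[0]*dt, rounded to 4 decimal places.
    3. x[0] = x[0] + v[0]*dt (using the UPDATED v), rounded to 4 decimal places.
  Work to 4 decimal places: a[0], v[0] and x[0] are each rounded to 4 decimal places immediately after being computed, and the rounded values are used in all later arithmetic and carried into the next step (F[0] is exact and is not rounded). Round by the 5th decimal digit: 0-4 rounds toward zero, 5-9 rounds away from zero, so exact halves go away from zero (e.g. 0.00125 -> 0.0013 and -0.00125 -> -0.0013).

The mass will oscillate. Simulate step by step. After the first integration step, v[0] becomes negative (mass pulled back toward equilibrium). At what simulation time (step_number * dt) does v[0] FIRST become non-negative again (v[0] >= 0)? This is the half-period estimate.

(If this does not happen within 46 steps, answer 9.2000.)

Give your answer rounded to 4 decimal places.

Answer: 2.8000

Derivation:
Step 0: x=[8.8000] v=[0.0000]
Step 1: x=[8.6450] v=[-0.7750]
Step 2: x=[8.3430] v=[-1.5100]
Step 3: x=[7.9096] v=[-2.1669]
Step 4: x=[7.3672] v=[-2.7119]
Step 5: x=[6.7438] v=[-3.1168]
Step 6: x=[6.0717] v=[-3.3606]
Step 7: x=[5.3855] v=[-3.4308]
Step 8: x=[4.7208] v=[-3.3237]
Step 9: x=[4.1118] v=[-3.0449]
Step 10: x=[3.5900] v=[-2.6088]
Step 11: x=[3.1824] v=[-2.0379]
Step 12: x=[2.9101] v=[-1.3617]
Step 13: x=[2.7871] v=[-0.6151]
Step 14: x=[2.8197] v=[0.1632]
First v>=0 after going negative at step 14, time=2.8000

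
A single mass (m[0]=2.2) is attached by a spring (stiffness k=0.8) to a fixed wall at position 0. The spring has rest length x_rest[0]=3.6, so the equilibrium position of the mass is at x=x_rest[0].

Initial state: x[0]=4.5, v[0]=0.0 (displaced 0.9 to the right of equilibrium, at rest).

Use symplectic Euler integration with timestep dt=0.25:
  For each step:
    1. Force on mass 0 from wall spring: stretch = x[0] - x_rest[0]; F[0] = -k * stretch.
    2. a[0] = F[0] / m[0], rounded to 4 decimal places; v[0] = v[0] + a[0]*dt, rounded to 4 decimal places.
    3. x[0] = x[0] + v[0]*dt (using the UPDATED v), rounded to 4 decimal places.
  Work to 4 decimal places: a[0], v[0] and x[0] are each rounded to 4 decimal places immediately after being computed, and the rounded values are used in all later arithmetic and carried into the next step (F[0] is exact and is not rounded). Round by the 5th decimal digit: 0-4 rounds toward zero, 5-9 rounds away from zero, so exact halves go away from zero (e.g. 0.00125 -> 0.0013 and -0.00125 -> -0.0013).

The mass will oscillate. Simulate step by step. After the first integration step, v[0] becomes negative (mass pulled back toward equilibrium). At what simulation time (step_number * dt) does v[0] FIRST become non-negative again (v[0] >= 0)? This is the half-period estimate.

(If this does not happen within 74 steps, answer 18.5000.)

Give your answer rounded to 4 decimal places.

Step 0: x=[4.5000] v=[0.0000]
Step 1: x=[4.4796] v=[-0.0818]
Step 2: x=[4.4392] v=[-0.1618]
Step 3: x=[4.3797] v=[-0.2381]
Step 4: x=[4.3025] v=[-0.3090]
Step 5: x=[4.2093] v=[-0.3729]
Step 6: x=[4.1022] v=[-0.4283]
Step 7: x=[3.9837] v=[-0.4740]
Step 8: x=[3.8565] v=[-0.5089]
Step 9: x=[3.7235] v=[-0.5322]
Step 10: x=[3.5877] v=[-0.5434]
Step 11: x=[3.4521] v=[-0.5423]
Step 12: x=[3.3199] v=[-0.5289]
Step 13: x=[3.1941] v=[-0.5034]
Step 14: x=[3.0775] v=[-0.4665]
Step 15: x=[2.9728] v=[-0.4190]
Step 16: x=[2.8823] v=[-0.3620]
Step 17: x=[2.8081] v=[-0.2968]
Step 18: x=[2.7519] v=[-0.2248]
Step 19: x=[2.7150] v=[-0.1477]
Step 20: x=[2.6982] v=[-0.0673]
Step 21: x=[2.7019] v=[0.0147]
First v>=0 after going negative at step 21, time=5.2500

Answer: 5.2500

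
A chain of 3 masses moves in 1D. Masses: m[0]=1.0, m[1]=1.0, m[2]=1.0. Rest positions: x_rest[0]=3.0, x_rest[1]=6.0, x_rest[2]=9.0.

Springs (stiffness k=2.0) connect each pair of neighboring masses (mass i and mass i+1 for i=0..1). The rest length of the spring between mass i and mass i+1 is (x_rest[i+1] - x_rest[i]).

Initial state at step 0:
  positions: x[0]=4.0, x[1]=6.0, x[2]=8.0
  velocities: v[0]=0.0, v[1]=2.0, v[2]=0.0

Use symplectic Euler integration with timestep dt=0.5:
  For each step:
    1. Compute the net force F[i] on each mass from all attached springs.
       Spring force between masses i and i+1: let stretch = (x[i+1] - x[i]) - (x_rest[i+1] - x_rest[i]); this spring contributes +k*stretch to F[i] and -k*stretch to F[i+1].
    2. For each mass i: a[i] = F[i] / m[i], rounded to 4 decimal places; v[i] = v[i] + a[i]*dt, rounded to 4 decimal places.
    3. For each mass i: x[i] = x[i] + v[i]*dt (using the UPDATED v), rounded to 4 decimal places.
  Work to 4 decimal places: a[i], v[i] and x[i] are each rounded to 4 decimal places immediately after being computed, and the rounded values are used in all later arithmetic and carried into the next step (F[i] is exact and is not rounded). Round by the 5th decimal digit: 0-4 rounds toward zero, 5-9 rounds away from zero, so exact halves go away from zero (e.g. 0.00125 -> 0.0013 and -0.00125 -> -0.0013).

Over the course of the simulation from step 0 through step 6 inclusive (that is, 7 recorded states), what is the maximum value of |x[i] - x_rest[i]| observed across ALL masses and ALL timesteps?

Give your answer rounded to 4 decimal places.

Answer: 2.6876

Derivation:
Step 0: x=[4.0000 6.0000 8.0000] v=[0.0000 2.0000 0.0000]
Step 1: x=[3.5000 7.0000 8.5000] v=[-1.0000 2.0000 1.0000]
Step 2: x=[3.2500 7.0000 9.7500] v=[-0.5000 0.0000 2.5000]
Step 3: x=[3.3750 6.5000 11.1250] v=[0.2500 -1.0000 2.7500]
Step 4: x=[3.5625 6.7500 11.6875] v=[0.3750 0.5000 1.1250]
Step 5: x=[3.8438 7.8750 11.2813] v=[0.5625 2.2500 -0.8125]
Step 6: x=[4.6407 8.6876 10.6719] v=[1.5937 1.6251 -1.2188]
Max displacement = 2.6876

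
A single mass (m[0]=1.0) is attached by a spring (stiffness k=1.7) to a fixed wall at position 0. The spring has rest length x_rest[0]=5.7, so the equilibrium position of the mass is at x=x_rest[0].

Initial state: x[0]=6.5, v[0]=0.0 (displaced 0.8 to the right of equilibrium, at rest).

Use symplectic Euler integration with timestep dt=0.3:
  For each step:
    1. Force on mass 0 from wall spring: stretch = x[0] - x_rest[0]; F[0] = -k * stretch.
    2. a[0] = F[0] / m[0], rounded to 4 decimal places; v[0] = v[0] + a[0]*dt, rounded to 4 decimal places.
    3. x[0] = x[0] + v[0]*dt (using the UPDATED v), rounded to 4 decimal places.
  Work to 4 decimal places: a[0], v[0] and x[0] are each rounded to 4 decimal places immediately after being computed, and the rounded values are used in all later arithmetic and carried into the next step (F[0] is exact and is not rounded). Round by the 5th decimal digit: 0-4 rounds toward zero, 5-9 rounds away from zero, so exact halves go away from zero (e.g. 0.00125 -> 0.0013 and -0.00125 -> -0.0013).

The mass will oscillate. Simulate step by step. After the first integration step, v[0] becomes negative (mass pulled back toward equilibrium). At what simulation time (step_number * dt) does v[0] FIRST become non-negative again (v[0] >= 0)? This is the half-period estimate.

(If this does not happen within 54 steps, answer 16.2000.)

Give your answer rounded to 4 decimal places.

Step 0: x=[6.5000] v=[0.0000]
Step 1: x=[6.3776] v=[-0.4080]
Step 2: x=[6.1515] v=[-0.7536]
Step 3: x=[5.8563] v=[-0.9839]
Step 4: x=[5.5372] v=[-1.0636]
Step 5: x=[5.2430] v=[-0.9806]
Step 6: x=[5.0188] v=[-0.7475]
Step 7: x=[4.8988] v=[-0.4001]
Step 8: x=[4.9014] v=[0.0085]
First v>=0 after going negative at step 8, time=2.4000

Answer: 2.4000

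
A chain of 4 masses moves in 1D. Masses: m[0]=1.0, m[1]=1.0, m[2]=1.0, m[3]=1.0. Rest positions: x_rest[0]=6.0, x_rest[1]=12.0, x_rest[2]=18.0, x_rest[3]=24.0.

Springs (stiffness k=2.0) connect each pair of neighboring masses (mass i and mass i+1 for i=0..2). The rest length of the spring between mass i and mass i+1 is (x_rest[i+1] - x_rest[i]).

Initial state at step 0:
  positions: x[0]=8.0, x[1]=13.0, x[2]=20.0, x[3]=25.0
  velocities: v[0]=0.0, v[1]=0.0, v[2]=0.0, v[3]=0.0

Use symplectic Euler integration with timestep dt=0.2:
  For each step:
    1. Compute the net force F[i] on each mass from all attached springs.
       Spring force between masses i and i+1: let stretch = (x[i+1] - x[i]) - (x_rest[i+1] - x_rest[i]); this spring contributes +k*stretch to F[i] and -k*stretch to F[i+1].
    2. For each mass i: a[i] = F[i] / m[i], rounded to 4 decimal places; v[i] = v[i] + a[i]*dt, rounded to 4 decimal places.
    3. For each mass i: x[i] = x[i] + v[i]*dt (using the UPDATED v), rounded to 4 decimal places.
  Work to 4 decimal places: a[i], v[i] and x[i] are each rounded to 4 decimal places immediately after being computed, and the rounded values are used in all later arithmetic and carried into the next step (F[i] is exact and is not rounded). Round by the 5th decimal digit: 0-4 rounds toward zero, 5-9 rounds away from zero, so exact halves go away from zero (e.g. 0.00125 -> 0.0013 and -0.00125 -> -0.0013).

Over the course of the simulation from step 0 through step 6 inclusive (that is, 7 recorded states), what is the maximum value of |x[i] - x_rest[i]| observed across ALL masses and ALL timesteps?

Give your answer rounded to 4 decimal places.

Answer: 2.1468

Derivation:
Step 0: x=[8.0000 13.0000 20.0000 25.0000] v=[0.0000 0.0000 0.0000 0.0000]
Step 1: x=[7.9200 13.1600 19.8400 25.0800] v=[-0.4000 0.8000 -0.8000 0.4000]
Step 2: x=[7.7792 13.4352 19.5648 25.2208] v=[-0.7040 1.3760 -1.3760 0.7040]
Step 3: x=[7.6109 13.7483 19.2517 25.3891] v=[-0.8416 1.5654 -1.5654 0.8416]
Step 4: x=[7.4536 14.0107 18.9893 25.5464] v=[-0.7866 1.3118 -1.3118 0.7866]
Step 5: x=[7.3408 14.1468 18.8532 25.6592] v=[-0.5638 0.6804 -0.6804 0.5638]
Step 6: x=[7.2925 14.1149 18.8851 25.7075] v=[-0.2414 -0.1594 0.1594 0.2414]
Max displacement = 2.1468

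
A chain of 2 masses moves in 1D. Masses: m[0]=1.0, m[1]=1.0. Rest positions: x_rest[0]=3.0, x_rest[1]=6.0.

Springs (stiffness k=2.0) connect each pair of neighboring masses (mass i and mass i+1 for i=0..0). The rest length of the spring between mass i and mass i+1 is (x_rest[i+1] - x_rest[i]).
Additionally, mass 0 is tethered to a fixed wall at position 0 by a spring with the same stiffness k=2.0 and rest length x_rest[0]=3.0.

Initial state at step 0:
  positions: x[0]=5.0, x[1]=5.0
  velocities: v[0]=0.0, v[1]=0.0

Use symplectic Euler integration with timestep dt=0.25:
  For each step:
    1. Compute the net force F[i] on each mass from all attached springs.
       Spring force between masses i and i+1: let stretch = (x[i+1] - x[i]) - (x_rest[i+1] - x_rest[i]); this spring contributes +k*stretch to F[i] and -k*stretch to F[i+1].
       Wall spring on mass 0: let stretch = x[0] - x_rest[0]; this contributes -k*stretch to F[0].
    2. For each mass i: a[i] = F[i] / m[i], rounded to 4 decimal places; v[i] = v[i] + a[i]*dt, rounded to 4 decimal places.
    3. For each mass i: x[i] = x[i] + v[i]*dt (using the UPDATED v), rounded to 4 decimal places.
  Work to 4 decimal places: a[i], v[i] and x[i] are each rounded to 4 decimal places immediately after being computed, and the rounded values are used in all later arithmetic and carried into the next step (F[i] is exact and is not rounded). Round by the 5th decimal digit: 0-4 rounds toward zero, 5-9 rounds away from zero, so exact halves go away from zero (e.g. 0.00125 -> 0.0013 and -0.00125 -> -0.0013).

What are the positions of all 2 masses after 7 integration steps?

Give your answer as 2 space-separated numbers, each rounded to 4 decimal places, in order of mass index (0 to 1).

Step 0: x=[5.0000 5.0000] v=[0.0000 0.0000]
Step 1: x=[4.3750 5.3750] v=[-2.5000 1.5000]
Step 2: x=[3.3281 6.0000] v=[-4.1875 2.5000]
Step 3: x=[2.1992 6.6660] v=[-4.5156 2.6641]
Step 4: x=[1.3538 7.1487] v=[-3.3818 1.9307]
Step 5: x=[1.0635 7.2820] v=[-1.1613 0.5333]
Step 6: x=[1.4176 7.0130] v=[1.4162 -1.0760]
Step 7: x=[2.2939 6.4196] v=[3.5051 -2.3737]

Answer: 2.2939 6.4196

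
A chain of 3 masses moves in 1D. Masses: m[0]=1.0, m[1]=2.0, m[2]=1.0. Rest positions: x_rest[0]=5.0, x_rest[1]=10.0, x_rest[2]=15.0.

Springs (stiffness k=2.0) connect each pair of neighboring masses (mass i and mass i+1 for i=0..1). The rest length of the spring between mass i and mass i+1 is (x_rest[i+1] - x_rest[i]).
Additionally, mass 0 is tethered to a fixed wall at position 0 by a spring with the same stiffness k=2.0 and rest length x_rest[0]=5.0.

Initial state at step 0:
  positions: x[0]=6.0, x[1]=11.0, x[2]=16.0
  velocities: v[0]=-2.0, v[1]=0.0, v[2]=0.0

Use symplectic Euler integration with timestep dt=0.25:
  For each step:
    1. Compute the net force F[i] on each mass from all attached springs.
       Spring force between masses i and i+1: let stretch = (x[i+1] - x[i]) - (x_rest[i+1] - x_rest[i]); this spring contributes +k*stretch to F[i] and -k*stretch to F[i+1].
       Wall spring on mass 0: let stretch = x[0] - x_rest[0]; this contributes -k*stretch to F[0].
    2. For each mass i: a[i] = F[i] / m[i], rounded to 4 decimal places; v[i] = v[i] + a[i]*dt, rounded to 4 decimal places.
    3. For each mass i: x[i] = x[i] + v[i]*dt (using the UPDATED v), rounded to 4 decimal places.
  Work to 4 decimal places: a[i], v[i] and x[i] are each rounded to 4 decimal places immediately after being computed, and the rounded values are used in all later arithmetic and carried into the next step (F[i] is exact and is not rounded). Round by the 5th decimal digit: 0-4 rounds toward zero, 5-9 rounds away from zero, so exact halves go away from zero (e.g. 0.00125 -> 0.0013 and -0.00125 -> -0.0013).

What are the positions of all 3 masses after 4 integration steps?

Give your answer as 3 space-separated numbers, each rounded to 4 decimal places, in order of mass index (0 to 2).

Step 0: x=[6.0000 11.0000 16.0000] v=[-2.0000 0.0000 0.0000]
Step 1: x=[5.3750 11.0000 16.0000] v=[-2.5000 0.0000 0.0000]
Step 2: x=[4.7813 10.9609 16.0000] v=[-2.3750 -0.1563 0.0000]
Step 3: x=[4.3623 10.8506 15.9951] v=[-1.6759 -0.4414 -0.0196]
Step 4: x=[4.2091 10.6563 15.9721] v=[-0.6129 -0.7774 -0.0919]

Answer: 4.2091 10.6563 15.9721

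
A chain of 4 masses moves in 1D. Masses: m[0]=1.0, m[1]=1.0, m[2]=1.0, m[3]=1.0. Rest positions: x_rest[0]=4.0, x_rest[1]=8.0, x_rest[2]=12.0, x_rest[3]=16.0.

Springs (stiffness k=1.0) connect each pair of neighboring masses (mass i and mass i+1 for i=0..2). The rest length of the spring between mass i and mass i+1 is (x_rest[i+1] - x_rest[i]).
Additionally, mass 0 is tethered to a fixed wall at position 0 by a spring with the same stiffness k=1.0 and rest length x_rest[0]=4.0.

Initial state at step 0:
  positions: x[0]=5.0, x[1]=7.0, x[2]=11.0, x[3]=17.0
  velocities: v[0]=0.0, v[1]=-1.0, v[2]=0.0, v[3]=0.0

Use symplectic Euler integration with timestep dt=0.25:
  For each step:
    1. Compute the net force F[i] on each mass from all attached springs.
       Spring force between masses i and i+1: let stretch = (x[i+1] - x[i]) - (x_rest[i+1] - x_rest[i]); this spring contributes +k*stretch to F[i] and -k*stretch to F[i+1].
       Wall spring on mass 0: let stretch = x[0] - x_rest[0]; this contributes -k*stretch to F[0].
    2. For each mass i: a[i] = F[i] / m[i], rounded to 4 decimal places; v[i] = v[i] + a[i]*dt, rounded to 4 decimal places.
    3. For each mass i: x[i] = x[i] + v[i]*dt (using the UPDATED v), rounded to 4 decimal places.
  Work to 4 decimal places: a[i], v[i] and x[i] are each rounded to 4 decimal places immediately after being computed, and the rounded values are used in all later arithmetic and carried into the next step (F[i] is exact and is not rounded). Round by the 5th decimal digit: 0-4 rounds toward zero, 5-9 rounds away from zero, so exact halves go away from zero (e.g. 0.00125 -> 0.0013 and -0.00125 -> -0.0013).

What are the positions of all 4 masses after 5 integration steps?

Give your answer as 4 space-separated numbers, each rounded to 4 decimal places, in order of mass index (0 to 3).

Answer: 2.9081 7.5430 12.1372 15.6011

Derivation:
Step 0: x=[5.0000 7.0000 11.0000 17.0000] v=[0.0000 -1.0000 0.0000 0.0000]
Step 1: x=[4.8125 6.8750 11.1250 16.8750] v=[-0.7500 -0.5000 0.5000 -0.5000]
Step 2: x=[4.4531 6.8867 11.3438 16.6406] v=[-1.4375 0.0469 0.8750 -0.9375]
Step 3: x=[3.9675 7.0249 11.6150 16.3252] v=[-1.9424 0.5528 1.0849 -1.2617]
Step 4: x=[3.4250 7.2589 11.8937 15.9654] v=[-2.1699 0.9360 1.1149 -1.4393]
Step 5: x=[2.9081 7.5430 12.1372 15.6011] v=[-2.0677 1.1362 0.9741 -1.4572]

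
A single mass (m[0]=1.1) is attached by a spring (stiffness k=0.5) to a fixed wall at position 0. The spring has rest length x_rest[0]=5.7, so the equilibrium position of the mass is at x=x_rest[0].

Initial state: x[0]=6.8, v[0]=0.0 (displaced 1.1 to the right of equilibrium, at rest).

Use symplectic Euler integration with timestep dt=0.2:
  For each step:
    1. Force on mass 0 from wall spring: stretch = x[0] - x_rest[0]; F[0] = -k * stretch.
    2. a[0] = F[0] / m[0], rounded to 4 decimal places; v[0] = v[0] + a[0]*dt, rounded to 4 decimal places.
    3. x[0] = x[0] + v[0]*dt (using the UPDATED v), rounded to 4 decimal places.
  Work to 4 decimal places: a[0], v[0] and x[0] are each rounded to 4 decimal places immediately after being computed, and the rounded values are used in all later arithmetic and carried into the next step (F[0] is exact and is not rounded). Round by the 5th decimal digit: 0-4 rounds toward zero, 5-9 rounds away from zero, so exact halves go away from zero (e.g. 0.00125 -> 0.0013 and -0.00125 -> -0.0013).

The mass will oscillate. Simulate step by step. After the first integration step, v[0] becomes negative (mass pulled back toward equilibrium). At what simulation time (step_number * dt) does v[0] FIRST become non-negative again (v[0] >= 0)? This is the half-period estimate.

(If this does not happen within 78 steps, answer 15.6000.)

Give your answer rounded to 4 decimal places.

Step 0: x=[6.8000] v=[0.0000]
Step 1: x=[6.7800] v=[-0.1000]
Step 2: x=[6.7404] v=[-0.1982]
Step 3: x=[6.6818] v=[-0.2928]
Step 4: x=[6.6054] v=[-0.3821]
Step 5: x=[6.5125] v=[-0.4644]
Step 6: x=[6.4048] v=[-0.5383]
Step 7: x=[6.2843] v=[-0.6024]
Step 8: x=[6.1532] v=[-0.6555]
Step 9: x=[6.0139] v=[-0.6967]
Step 10: x=[5.8689] v=[-0.7252]
Step 11: x=[5.7208] v=[-0.7406]
Step 12: x=[5.5723] v=[-0.7425]
Step 13: x=[5.4261] v=[-0.7309]
Step 14: x=[5.2849] v=[-0.7060]
Step 15: x=[5.1512] v=[-0.6683]
Step 16: x=[5.0275] v=[-0.6184]
Step 17: x=[4.9160] v=[-0.5573]
Step 18: x=[4.8188] v=[-0.4860]
Step 19: x=[4.7376] v=[-0.4059]
Step 20: x=[4.6739] v=[-0.3184]
Step 21: x=[4.6289] v=[-0.2251]
Step 22: x=[4.6034] v=[-0.1277]
Step 23: x=[4.5978] v=[-0.0280]
Step 24: x=[4.6122] v=[0.0722]
First v>=0 after going negative at step 24, time=4.8000

Answer: 4.8000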